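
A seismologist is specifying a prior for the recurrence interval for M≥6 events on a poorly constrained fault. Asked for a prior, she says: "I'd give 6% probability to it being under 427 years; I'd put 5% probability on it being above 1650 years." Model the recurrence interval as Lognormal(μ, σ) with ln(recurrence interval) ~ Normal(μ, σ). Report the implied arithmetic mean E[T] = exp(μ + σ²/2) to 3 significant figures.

If T ~ Lognormal(μ,σ) then ln T ~ Normal(μ,σ), so the p-quantile of ln T is μ + z_p·σ.
ln(427) = 6.057 and ln(1650) = 7.409; z_{0.06} = -1.555, z_{0.95} = 1.645.
σ = (7.409 − 6.057)/(1.645 − (-1.555)) = 0.422.
μ = 6.057 − (-1.555)·0.422 = 6.714.
E[T] = exp(μ + σ²/2) = exp(6.714 + 0.0892) = 900 years.

E[T] ≈ 900 years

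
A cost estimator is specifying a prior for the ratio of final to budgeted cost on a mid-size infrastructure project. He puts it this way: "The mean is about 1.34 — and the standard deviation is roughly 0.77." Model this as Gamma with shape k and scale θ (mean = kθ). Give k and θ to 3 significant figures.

For Gamma(k, scale θ): mean = kθ, variance = kθ², so CV = 1/√k.
CV = SD/mean = 0.77/1.34 = 0.5746, hence k = 1/CV² = 3.03.
Then θ = mean/k = 1.34/3.03 = 0.442.

k ≈ 3.03, θ ≈ 0.442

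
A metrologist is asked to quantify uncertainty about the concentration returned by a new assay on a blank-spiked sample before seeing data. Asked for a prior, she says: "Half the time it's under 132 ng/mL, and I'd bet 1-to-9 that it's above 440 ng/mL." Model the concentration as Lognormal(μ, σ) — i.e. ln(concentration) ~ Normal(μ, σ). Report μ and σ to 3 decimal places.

μ ≈ 4.883, σ ≈ 0.939

If T ~ Lognormal(μ,σ) then ln T ~ Normal(μ,σ), so the p-quantile of ln T is μ + z_p·σ.
ln(132) = 4.883 and ln(440) = 6.087; z_{0.5} = 0, z_{0.9} = 1.282.
σ = (6.087 − 4.883)/(1.282 − (0)) = 0.939.
μ = 4.883 − (0)·0.939 = 4.883.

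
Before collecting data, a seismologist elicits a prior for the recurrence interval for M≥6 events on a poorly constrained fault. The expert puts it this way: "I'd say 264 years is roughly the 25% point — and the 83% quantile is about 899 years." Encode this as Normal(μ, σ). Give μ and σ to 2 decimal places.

μ = 526.98, σ = 389.89

The p-quantile of Normal(μ,σ) is μ + z_p·σ, with z_{0.25} = -0.6745 and z_{0.83} = 0.9542.
Eliminate σ: μ = (z₂·x₁ − z₁·x₂)/(z₂ − z₁) = (0.9542·264 − (-0.6745)·899)/1.629 = 526.98.
Then σ = (x₂ − x₁)/(z₂ − z₁) = (899 − 264)/1.629 = 389.89.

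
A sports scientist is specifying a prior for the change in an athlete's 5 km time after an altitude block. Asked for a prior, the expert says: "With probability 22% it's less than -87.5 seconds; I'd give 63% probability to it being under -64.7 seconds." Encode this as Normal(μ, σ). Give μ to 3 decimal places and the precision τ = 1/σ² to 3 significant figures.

μ = -71.553, τ = 0.00234

For Normal(μ,σ), the p-quantile is μ + z_p·σ. Here z_{0.22} = -0.7722, z_{0.63} = 0.3319.
So -87.5 = μ − 0.7722σ and -64.7 = μ + 0.3319σ.
Subtracting: σ = (-64.7 − -87.5)/(0.3319 − (-0.7722)) = 20.651.
Then μ = -87.5 − (-0.7722)·20.651 = -71.553.
Precision τ = 1/σ² = 1/20.65² = 0.00234.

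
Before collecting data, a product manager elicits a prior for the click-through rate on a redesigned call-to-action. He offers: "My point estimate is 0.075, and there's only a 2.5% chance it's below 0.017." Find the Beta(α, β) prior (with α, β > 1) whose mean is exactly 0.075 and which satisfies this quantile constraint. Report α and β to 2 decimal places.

α ≈ 3.15, β ≈ 38.85

With mean 0.075 fixed, write α = 0.075s, β = 0.925s where s = α+β.
Need P(θ < 0.017) = 0.025 under Beta(0.075s, 0.925s). Normal approximation: (q−m)/√(m(1−m)/s) ≈ z_{0.025} = -1.96, so s ≈ 0.075·0.925·(-1.96)²/(0.017−0.075)² = 79.2.
At s = 79.2: P(θ<0.017) ≈ 0.002. Adjusting to match 0.025 gives s ≈ 42.00.
So α = 0.075·42.00 ≈ 3.15, β = 0.925·42.00 ≈ 38.85.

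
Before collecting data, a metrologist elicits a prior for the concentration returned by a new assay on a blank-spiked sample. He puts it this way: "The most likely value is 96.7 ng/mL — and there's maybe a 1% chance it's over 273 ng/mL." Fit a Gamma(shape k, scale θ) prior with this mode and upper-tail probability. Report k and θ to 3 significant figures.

k ≈ 5.24, θ ≈ 22.8

Gamma(k,θ) with k>1 has mode (k−1)θ, so θ = 96.7/(k−1).
Need P(X < 273) = 0.99 with θ tied to k this way. Start at k = 2, θ = 96.7: P(X<273) ≈ 0.773.
Too low — raise k to concentrate. Iterating converges to k ≈ 5.24.
Then θ = 96.7/(5.24−1) ≈ 22.8.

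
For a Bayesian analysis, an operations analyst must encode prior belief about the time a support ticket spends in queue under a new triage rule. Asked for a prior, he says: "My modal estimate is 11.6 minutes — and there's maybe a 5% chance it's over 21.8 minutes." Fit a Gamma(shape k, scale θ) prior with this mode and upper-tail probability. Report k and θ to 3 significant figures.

Gamma(k,θ) with k>1 has mode (k−1)θ, so θ = 11.6/(k−1).
Need P(X < 21.8) = 0.95 with θ tied to k this way. Start at k = 2, θ = 11.6: P(X<21.8) ≈ 0.560.
Too low — raise k to concentrate. Iterating converges to k ≈ 7.99.
Then θ = 11.6/(7.99−1) ≈ 1.66.

k ≈ 7.99, θ ≈ 1.66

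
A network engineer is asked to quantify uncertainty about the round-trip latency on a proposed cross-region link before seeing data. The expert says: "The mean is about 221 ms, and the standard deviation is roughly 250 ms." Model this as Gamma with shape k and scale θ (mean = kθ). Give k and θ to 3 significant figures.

k ≈ 0.781, θ ≈ 283

For Gamma(k, scale θ): mean = kθ, variance = kθ², so CV = 1/√k.
CV = SD/mean = 250/221 = 1.131, hence k = 1/CV² = 0.781.
Then θ = mean/k = 221/0.781 = 283.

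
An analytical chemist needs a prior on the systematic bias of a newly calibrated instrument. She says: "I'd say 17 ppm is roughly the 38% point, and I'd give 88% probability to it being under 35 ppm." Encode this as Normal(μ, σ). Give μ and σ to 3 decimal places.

μ = 20.714, σ = 12.158

For Normal(μ,σ), the p-quantile is μ + z_p·σ. Here z_{0.38} = -0.3055, z_{0.88} = 1.175.
So 17 = μ − 0.3055σ and 35 = μ + 1.175σ.
Subtracting: σ = (35 − 17)/(1.175 − (-0.3055)) = 12.158.
Then μ = 17 − (-0.3055)·12.158 = 20.714.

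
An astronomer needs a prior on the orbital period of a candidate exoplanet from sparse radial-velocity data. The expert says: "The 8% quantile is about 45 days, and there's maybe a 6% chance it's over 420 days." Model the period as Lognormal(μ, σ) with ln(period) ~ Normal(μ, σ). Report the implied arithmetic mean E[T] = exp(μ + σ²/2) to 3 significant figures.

If T ~ Lognormal(μ,σ) then ln T ~ Normal(μ,σ), so the p-quantile of ln T is μ + z_p·σ.
ln(45) = 3.807 and ln(420) = 6.04; z_{0.08} = -1.405, z_{0.94} = 1.555.
σ = (6.04 − 3.807)/(1.555 − (-1.405)) = 0.755.
μ = 3.807 − (-1.405)·0.755 = 4.867.
E[T] = exp(μ + σ²/2) = exp(4.867 + 0.2847) = 173 days.

E[T] ≈ 173 days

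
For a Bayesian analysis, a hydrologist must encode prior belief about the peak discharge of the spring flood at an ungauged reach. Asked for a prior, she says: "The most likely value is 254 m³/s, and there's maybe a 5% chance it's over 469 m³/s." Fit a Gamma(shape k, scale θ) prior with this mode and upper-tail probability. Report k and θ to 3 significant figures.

Gamma(k,θ) with k>1 has mode (k−1)θ, so θ = 254/(k−1).
Need P(X < 469) = 0.95 with θ tied to k this way. Start at k = 2, θ = 254: P(X<469) ≈ 0.551.
Too low — raise k to concentrate. Iterating converges to k ≈ 8.4.
Then θ = 254/(8.4−1) ≈ 34.3.

k ≈ 8.4, θ ≈ 34.3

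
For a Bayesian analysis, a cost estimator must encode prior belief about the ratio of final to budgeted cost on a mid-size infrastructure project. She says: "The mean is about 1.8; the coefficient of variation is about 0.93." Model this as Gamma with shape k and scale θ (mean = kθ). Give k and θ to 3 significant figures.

k ≈ 1.16, θ ≈ 1.56

For Gamma(k, scale θ): mean = kθ, variance = kθ², so CV = 1/√k.
CV = 0.93, hence k = 1/CV² = 1.16.
Then θ = mean/k = 1.8/1.16 = 1.56.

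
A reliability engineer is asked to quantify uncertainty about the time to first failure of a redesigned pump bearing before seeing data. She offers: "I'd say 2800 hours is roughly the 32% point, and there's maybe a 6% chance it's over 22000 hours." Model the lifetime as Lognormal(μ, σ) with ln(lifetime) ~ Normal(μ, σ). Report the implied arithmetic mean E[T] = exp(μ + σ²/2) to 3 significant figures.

If T ~ Lognormal(μ,σ) then ln T ~ Normal(μ,σ), so the p-quantile of ln T is μ + z_p·σ.
ln(2800) = 7.937 and ln(22000) = 9.999; z_{0.32} = -0.4677, z_{0.94} = 1.555.
σ = (9.999 − 7.937)/(1.555 − (-0.4677)) = 1.019.
μ = 7.937 − (-0.4677)·1.019 = 8.414.
E[T] = exp(μ + σ²/2) = exp(8.414 + 0.5194) = 7580 hours.

E[T] ≈ 7580 hours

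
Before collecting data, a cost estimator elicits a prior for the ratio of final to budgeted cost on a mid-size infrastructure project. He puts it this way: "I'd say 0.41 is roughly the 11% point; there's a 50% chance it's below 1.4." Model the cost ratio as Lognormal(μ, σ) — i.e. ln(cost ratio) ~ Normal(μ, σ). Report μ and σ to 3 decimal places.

μ ≈ 0.336, σ ≈ 1.001

If T ~ Lognormal(μ,σ) then ln T ~ Normal(μ,σ), so the p-quantile of ln T is μ + z_p·σ.
ln(0.41) = -0.8916 and ln(1.4) = 0.3365; z_{0.11} = -1.227, z_{0.5} = 0.
σ = (0.3365 − -0.8916)/(0 − (-1.227)) = 1.001.
μ = -0.8916 − (-1.227)·1.001 = 0.336.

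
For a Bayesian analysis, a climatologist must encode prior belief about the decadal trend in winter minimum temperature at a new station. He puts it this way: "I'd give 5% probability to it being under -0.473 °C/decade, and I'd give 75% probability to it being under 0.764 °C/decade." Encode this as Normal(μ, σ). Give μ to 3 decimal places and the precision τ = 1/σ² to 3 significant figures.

μ = 0.404, τ = 3.52

The p-quantile of Normal(μ,σ) is μ + z_p·σ, with z_{0.05} = -1.645 and z_{0.75} = 0.6745.
Eliminate σ: μ = (z₂·x₁ − z₁·x₂)/(z₂ − z₁) = (0.6745·-0.473 − (-1.645)·0.764)/2.319 = 0.404.
Then σ = (x₂ − x₁)/(z₂ − z₁) = (0.764 − -0.473)/2.319 = 0.533.
Precision τ = 1/σ² = 1/0.5333² = 3.52.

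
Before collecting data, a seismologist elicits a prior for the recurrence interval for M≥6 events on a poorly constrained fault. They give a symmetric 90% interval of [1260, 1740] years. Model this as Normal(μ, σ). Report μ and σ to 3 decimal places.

A symmetric 90% interval runs μ ± z·σ with z = 1.645.
Half-width = 240, so σ = 240/1.645 = 145.910.
μ is the interval midpoint, 1500.000.

μ = 1500.000, σ = 145.910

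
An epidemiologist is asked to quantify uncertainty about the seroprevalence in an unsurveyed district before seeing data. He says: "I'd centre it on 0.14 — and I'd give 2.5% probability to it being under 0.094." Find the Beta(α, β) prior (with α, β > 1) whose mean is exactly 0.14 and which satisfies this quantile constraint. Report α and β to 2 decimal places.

α ≈ 25.93, β ≈ 159.31

With mean 0.14 fixed, write α = 0.14s, β = 0.86s where s = α+β.
Need P(θ < 0.094) = 0.025 under Beta(0.14s, 0.86s). Normal approximation: (q−m)/√(m(1−m)/s) ≈ z_{0.025} = -1.96, so s ≈ 0.14·0.86·(-1.96)²/(0.094−0.14)² = 218.6.
At s = 218.6: P(θ<0.094) ≈ 0.016. Adjusting to match 0.025 gives s ≈ 185.24.
So α = 0.14·185.24 ≈ 25.93, β = 0.86·185.24 ≈ 159.31.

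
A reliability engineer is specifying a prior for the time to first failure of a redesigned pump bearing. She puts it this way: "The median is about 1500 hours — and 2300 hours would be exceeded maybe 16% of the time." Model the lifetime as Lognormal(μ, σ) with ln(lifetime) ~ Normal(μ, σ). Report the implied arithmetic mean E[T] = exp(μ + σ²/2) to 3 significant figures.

E[T] ≈ 1650 hours

If T ~ Lognormal(μ,σ) then ln T ~ Normal(μ,σ), so the p-quantile of ln T is μ + z_p·σ.
ln(1500) = 7.313 and ln(2300) = 7.741; z_{0.5} = 0, z_{0.84} = 0.9945.
σ = (7.741 − 7.313)/(0.9945 − (0)) = 0.430.
μ = 7.313 − (0)·0.430 = 7.313.
E[T] = exp(μ + σ²/2) = exp(7.313 + 0.0924) = 1650 hours.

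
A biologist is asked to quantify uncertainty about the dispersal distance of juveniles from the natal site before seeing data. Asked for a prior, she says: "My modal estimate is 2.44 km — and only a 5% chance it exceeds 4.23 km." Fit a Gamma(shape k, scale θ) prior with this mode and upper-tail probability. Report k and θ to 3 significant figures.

k ≈ 10.2, θ ≈ 0.265

Gamma(k,θ) with k>1 has mode (k−1)θ, so θ = 2.44/(k−1).
Need P(X < 4.23) = 0.95 with θ tied to k this way. Start at k = 2, θ = 2.44: P(X<4.23) ≈ 0.517.
Too low — raise k to concentrate. Iterating converges to k ≈ 10.2.
Then θ = 2.44/(10.2−1) ≈ 0.265.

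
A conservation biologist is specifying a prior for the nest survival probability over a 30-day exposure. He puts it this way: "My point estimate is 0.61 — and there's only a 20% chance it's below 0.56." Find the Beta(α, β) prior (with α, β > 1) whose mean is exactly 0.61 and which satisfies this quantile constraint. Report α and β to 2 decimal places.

α ≈ 40.65, β ≈ 25.99

With mean 0.61 fixed, write α = 0.61s, β = 0.39s where s = α+β.
Need P(θ < 0.56) = 0.2 under Beta(0.61s, 0.39s). Normal approximation: (q−m)/√(m(1−m)/s) ≈ z_{0.2} = -0.842, so s ≈ 0.61·0.39·(-0.842)²/(0.56−0.61)² = 67.4.
At s = 67.4: P(θ<0.56) ≈ 0.199. Adjusting to match 0.2 gives s ≈ 66.63.
So α = 0.61·66.63 ≈ 40.65, β = 0.39·66.63 ≈ 25.99.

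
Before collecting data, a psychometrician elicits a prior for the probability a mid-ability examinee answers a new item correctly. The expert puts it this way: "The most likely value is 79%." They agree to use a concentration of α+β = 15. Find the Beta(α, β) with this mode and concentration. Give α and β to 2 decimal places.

For α,β > 1 the Beta mode is (α−1)/(α+β−2). With α+β = 15, the mode is (α−1)/13.
Set (α−1)/13 = 0.79 → α = 1 + 0.79·13 = 11.27.
β = 15 − α = 3.73.

α = 11.27, β = 3.73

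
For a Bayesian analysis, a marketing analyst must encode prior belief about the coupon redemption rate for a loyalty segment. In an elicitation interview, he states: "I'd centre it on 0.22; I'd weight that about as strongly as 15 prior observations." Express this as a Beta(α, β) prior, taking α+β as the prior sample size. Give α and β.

Under the effective-sample-size interpretation, Beta(α, β) has prior mean α/(α+β) and prior sample size α+β.
So α+β = 15 and α/(α+β) = 0.22, giving α = 0.22·15 = 3.3 and β = 15 − 3.3 = 11.7.

α = 3.3, β = 11.7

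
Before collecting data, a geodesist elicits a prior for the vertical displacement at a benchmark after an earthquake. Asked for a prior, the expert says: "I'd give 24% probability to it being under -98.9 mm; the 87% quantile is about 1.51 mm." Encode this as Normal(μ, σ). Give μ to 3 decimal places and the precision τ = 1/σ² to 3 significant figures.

The p-quantile of Normal(μ,σ) is μ + z_p·σ, with z_{0.24} = -0.7063 and z_{0.87} = 1.126.
Eliminate σ: μ = (z₂·x₁ − z₁·x₂)/(z₂ − z₁) = (1.126·-98.9 − (-0.7063)·1.51)/1.833 = -60.203.
Then σ = (x₂ − x₁)/(z₂ − z₁) = (1.51 − -98.9)/1.833 = 54.788.
Precision τ = 1/σ² = 1/54.79² = 0.000333.

μ = -60.203, τ = 0.000333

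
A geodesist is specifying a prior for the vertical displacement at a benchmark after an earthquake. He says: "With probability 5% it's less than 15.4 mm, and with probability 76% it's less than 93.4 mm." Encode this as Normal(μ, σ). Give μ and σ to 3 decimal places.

For Normal(μ,σ), the p-quantile is μ + z_p·σ. Here z_{0.05} = -1.645, z_{0.76} = 0.7063.
So 15.4 = μ − 1.645σ and 93.4 = μ + 0.7063σ.
Subtracting: σ = (93.4 − 15.4)/(0.7063 − (-1.645)) = 33.175.
Then μ = 15.4 − (-1.645)·33.175 = 69.968.

μ = 69.968, σ = 33.175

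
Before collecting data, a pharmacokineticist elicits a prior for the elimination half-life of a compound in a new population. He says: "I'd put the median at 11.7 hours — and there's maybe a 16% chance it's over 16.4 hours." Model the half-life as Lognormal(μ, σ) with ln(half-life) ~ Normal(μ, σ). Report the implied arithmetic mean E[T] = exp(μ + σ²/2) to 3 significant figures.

E[T] ≈ 12.4 hours

If T ~ Lognormal(μ,σ) then ln T ~ Normal(μ,σ), so the p-quantile of ln T is μ + z_p·σ.
ln(11.7) = 2.46 and ln(16.4) = 2.797; z_{0.5} = 0, z_{0.84} = 0.9945.
σ = (2.797 − 2.46)/(0.9945 − (0)) = 0.340.
μ = 2.46 − (0)·0.340 = 2.460.
E[T] = exp(μ + σ²/2) = exp(2.460 + 0.0577) = 12.4 hours.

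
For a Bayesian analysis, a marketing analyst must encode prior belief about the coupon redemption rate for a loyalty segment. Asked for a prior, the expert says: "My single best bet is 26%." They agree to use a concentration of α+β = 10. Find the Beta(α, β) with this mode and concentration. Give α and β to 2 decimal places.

α = 3.08, β = 6.92

For α,β > 1 the Beta mode is (α−1)/(α+β−2). With α+β = 10, the mode is (α−1)/8.
Set (α−1)/8 = 0.26 → α = 1 + 0.26·8 = 3.08.
β = 10 − α = 6.92.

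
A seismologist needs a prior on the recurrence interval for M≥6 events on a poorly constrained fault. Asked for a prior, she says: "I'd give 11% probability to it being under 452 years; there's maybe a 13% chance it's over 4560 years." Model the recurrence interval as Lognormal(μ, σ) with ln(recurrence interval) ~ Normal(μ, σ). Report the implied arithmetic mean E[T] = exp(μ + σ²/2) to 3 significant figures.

If T ~ Lognormal(μ,σ) then ln T ~ Normal(μ,σ), so the p-quantile of ln T is μ + z_p·σ.
ln(452) = 6.114 and ln(4560) = 8.425; z_{0.11} = -1.227, z_{0.87} = 1.126.
σ = (8.425 − 6.114)/(1.126 − (-1.227)) = 0.982.
μ = 6.114 − (-1.227)·0.982 = 7.319.
E[T] = exp(μ + σ²/2) = exp(7.319 + 0.4825) = 2440 years.

E[T] ≈ 2440 years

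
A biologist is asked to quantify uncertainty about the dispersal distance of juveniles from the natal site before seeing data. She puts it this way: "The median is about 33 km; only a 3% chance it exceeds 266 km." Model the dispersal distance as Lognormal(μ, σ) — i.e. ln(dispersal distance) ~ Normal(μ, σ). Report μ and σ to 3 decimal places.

If T ~ Lognormal(μ,σ) then ln T ~ Normal(μ,σ), so the p-quantile of ln T is μ + z_p·σ.
ln(33) = 3.497 and ln(266) = 5.583; z_{0.5} = 0, z_{0.97} = 1.881.
σ = (5.583 − 3.497)/(1.881 − (0)) = 1.110.
μ = 3.497 − (0)·1.110 = 3.497.

μ ≈ 3.497, σ ≈ 1.110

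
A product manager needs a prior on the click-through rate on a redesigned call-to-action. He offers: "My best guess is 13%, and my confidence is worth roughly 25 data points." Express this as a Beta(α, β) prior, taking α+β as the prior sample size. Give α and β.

α = 3.25, β = 21.75

Under the effective-sample-size interpretation, Beta(α, β) has prior mean α/(α+β) and prior sample size α+β.
So α+β = 25 and α/(α+β) = 0.13, giving α = 0.13·25 = 3.25 and β = 25 − 3.25 = 21.75.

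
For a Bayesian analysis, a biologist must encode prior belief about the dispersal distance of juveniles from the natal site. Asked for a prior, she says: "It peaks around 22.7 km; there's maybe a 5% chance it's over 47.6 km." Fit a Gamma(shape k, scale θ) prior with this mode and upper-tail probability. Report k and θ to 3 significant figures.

Gamma(k,θ) with k>1 has mode (k−1)θ, so θ = 22.7/(k−1).
Need P(X < 47.6) = 0.95 with θ tied to k this way. Start at k = 2, θ = 22.7: P(X<47.6) ≈ 0.620.
Too low — raise k to concentrate. Iterating converges to k ≈ 6.04.
Then θ = 22.7/(6.04−1) ≈ 4.51.

k ≈ 6.04, θ ≈ 4.51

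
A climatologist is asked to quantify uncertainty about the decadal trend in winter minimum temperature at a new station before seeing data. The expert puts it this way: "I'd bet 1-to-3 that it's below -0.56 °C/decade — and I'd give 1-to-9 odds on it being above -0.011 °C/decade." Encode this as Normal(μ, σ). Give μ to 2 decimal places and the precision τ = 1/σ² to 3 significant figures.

μ = -0.37, τ = 12.7

The p-quantile of Normal(μ,σ) is μ + z_p·σ, with z_{0.25} = -0.6745 and z_{0.9} = 1.282.
Eliminate σ: μ = (z₂·x₁ − z₁·x₂)/(z₂ − z₁) = (1.282·-0.56 − (-0.6745)·-0.011)/1.956 = -0.37.
Then σ = (x₂ − x₁)/(z₂ − z₁) = (-0.011 − -0.56)/1.956 = 0.28.
Precision τ = 1/σ² = 1/0.2807² = 12.7.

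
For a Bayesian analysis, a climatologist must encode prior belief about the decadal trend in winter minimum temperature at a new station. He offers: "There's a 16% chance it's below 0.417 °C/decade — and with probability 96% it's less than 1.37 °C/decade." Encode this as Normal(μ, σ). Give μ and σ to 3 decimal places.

μ = 0.762, σ = 0.347

For Normal(μ,σ), the p-quantile is μ + z_p·σ. Here z_{0.16} = -0.9945, z_{0.96} = 1.751.
So 0.417 = μ − 0.9945σ and 1.37 = μ + 1.751σ.
Subtracting: σ = (1.37 − 0.417)/(1.751 − (-0.9945)) = 0.347.
Then μ = 0.417 − (-0.9945)·0.347 = 0.762.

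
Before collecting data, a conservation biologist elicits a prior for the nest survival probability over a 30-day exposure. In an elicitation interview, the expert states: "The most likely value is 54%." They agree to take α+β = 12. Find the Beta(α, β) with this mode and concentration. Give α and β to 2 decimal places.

α = 6.40, β = 5.60

For α,β > 1 the Beta mode is (α−1)/(α+β−2). With α+β = 12, the mode is (α−1)/10.
Set (α−1)/10 = 0.54 → α = 1 + 0.54·10 = 6.40.
β = 12 − α = 5.60.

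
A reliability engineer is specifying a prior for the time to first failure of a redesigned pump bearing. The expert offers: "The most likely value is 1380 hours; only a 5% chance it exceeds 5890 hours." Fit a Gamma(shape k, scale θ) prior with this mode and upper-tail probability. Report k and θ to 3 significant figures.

k ≈ 2.18, θ ≈ 1170

Gamma(k,θ) with k>1 has mode (k−1)θ, so θ = 1380/(k−1).
Need P(X < 5890) = 0.95 with θ tied to k this way. Start at k = 2, θ = 1380: P(X<5890) ≈ 0.926.
Too low — raise k to concentrate. Iterating converges to k ≈ 2.18.
Then θ = 1380/(2.18−1) ≈ 1170.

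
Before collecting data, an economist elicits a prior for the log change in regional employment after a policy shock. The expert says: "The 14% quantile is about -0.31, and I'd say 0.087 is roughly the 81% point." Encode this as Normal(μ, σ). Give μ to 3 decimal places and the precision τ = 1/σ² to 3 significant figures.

For Normal(μ,σ), the p-quantile is μ + z_p·σ. Here z_{0.14} = -1.08, z_{0.81} = 0.8779.
So -0.31 = μ − 1.08σ and 0.087 = μ + 0.8779σ.
Subtracting: σ = (0.087 − -0.31)/(0.8779 − (-1.08)) = 0.203.
Then μ = -0.31 − (-1.08)·0.203 = -0.091.
Precision τ = 1/σ² = 1/0.2027² = 24.3.

μ = -0.091, τ = 24.3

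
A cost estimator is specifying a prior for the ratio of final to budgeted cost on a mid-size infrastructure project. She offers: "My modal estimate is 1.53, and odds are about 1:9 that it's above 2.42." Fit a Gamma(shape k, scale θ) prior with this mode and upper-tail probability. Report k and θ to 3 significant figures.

k ≈ 9.92, θ ≈ 0.171

Gamma(k,θ) with k>1 has mode (k−1)θ, so θ = 1.53/(k−1).
Need P(X < 2.42) = 0.9 with θ tied to k this way. Start at k = 2, θ = 1.53: P(X<2.42) ≈ 0.469.
Too low — raise k to concentrate. Iterating converges to k ≈ 9.92.
Then θ = 1.53/(9.92−1) ≈ 0.171.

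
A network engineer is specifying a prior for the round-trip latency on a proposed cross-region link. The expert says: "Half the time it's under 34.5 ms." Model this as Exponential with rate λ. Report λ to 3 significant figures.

Exponential median = ln 2 / λ, so λ = ln 2 / 34.5 = 0.0201.

λ ≈ 0.0201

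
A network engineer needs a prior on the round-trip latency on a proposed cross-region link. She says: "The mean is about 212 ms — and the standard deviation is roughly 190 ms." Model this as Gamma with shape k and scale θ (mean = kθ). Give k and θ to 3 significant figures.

k ≈ 1.24, θ ≈ 170

For Gamma(k, scale θ): mean = kθ, variance = kθ², so CV = 1/√k.
CV = SD/mean = 190/212 = 0.8962, hence k = 1/CV² = 1.24.
Then θ = mean/k = 212/1.24 = 170.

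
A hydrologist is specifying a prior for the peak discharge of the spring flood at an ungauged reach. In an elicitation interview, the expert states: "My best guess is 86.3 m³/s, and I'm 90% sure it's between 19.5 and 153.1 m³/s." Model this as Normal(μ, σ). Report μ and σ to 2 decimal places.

μ = 86.30, σ = 40.61

A symmetric 90% interval runs μ ± z·σ with z = 1.645.
Half-width = 66.8, so σ = 66.8/1.645 = 40.61.
μ is the stated best guess, 86.30.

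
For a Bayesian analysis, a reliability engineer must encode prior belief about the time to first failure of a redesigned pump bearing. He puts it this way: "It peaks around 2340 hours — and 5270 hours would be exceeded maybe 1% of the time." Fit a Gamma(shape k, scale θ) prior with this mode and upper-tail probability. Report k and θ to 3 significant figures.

k ≈ 8.28, θ ≈ 321

Gamma(k,θ) with k>1 has mode (k−1)θ, so θ = 2340/(k−1).
Need P(X < 5270) = 0.99 with θ tied to k this way. Start at k = 2, θ = 2340: P(X<5270) ≈ 0.658.
Too low — raise k to concentrate. Iterating converges to k ≈ 8.28.
Then θ = 2340/(8.28−1) ≈ 321.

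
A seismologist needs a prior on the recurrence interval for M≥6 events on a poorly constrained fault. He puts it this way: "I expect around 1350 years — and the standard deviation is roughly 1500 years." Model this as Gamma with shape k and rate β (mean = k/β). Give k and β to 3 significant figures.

For Gamma(k, rate β): mean = k/β, variance = k/β², so CV = 1/√k.
CV = SD/mean = 1500/1350 = 1.111, hence k = 1/CV² = 0.81.
Then β = k/mean = 0.81/1350 = 0.0006.

k ≈ 0.81, β ≈ 0.0006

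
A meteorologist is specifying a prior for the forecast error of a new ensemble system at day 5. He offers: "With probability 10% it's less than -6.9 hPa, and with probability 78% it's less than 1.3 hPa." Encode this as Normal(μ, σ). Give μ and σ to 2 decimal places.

For Normal(μ,σ), the p-quantile is μ + z_p·σ. Here z_{0.1} = -1.282, z_{0.78} = 0.7722.
So -6.9 = μ − 1.282σ and 1.3 = μ + 0.7722σ.
Subtracting: σ = (1.3 − -6.9)/(0.7722 − (-1.282)) = 3.99.
Then μ = -6.9 − (-1.282)·3.99 = -1.78.

μ = -1.78, σ = 3.99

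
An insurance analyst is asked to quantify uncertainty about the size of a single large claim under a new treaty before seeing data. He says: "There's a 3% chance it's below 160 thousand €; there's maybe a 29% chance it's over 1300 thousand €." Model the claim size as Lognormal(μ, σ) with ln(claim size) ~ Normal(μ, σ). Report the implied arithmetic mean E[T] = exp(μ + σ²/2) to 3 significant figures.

E[T] ≈ 1170 thousand €

If T ~ Lognormal(μ,σ) then ln T ~ Normal(μ,σ), so the p-quantile of ln T is μ + z_p·σ.
ln(160) = 5.075 and ln(1300) = 7.17; z_{0.03} = -1.881, z_{0.71} = 0.5534.
σ = (7.17 − 5.075)/(0.5534 − (-1.881)) = 0.861.
μ = 5.075 − (-1.881)·0.861 = 6.694.
E[T] = exp(μ + σ²/2) = exp(6.694 + 0.3703) = 1170 thousand €.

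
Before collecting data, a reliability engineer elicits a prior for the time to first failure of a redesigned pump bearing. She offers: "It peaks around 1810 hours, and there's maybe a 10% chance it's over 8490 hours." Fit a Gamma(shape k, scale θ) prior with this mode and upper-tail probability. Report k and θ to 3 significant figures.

k ≈ 1.75, θ ≈ 2420

Gamma(k,θ) with k>1 has mode (k−1)θ, so θ = 1810/(k−1).
Need P(X < 8490) = 0.9 with θ tied to k this way. Start at k = 2, θ = 1810: P(X<8490) ≈ 0.948.
Too high — lower k to spread out. Iterating converges to k ≈ 1.75.
Then θ = 1810/(1.75−1) ≈ 2420.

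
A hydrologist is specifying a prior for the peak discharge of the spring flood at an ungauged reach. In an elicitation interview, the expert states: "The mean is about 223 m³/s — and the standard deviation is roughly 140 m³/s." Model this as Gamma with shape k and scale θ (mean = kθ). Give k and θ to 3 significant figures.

For Gamma(k, scale θ): mean = kθ, variance = kθ², so CV = 1/√k.
CV = SD/mean = 140/223 = 0.6278, hence k = 1/CV² = 2.54.
Then θ = mean/k = 223/2.54 = 87.9.

k ≈ 2.54, θ ≈ 87.9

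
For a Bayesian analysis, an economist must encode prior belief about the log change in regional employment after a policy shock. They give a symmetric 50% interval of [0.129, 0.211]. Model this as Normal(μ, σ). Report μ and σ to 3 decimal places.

μ = 0.170, σ = 0.061

A symmetric 50% interval runs μ ± z·σ with z = 0.6745.
Half-width = 0.041, so σ = 0.041/0.6745 = 0.061.
μ is the interval midpoint, 0.170.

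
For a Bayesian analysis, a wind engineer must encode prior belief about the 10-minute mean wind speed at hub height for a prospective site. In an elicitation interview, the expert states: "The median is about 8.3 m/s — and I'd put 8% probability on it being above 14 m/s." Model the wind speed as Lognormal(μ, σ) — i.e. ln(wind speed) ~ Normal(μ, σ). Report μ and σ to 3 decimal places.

μ ≈ 2.116, σ ≈ 0.372

If T ~ Lognormal(μ,σ) then ln T ~ Normal(μ,σ), so the p-quantile of ln T is μ + z_p·σ.
ln(8.3) = 2.116 and ln(14) = 2.639; z_{0.5} = 0, z_{0.92} = 1.405.
σ = (2.639 − 2.116)/(1.405 − (0)) = 0.372.
μ = 2.116 − (0)·0.372 = 2.116.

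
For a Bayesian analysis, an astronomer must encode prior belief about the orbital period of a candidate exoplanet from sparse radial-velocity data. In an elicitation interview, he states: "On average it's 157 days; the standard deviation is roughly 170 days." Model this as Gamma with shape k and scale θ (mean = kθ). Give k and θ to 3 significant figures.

k ≈ 0.853, θ ≈ 184

For Gamma(k, scale θ): mean = kθ, variance = kθ², so CV = 1/√k.
CV = SD/mean = 170/157 = 1.083, hence k = 1/CV² = 0.853.
Then θ = mean/k = 157/0.853 = 184.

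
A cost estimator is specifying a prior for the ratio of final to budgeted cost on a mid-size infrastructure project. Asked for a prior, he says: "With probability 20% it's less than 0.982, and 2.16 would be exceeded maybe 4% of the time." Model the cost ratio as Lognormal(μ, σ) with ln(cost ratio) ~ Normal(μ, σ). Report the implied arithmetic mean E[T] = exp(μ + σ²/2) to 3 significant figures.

If T ~ Lognormal(μ,σ) then ln T ~ Normal(μ,σ), so the p-quantile of ln T is μ + z_p·σ.
ln(0.982) = -0.01816 and ln(2.16) = 0.7701; z_{0.2} = -0.8416, z_{0.96} = 1.751.
σ = (0.7701 − -0.01816)/(1.751 − (-0.8416)) = 0.304.
μ = -0.01816 − (-0.8416)·0.304 = 0.238.
E[T] = exp(μ + σ²/2) = exp(0.238 + 0.0462) = 1.33.

E[T] ≈ 1.33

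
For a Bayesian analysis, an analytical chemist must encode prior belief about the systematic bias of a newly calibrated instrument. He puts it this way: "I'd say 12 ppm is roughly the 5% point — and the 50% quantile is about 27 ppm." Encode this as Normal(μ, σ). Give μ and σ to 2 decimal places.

The p-quantile of Normal(μ,σ) is μ + z_p·σ, with z_{0.05} = -1.645 and z_{0.5} = 0.
Eliminate σ: μ = (z₂·x₁ − z₁·x₂)/(z₂ − z₁) = (0·12 − (-1.645)·27)/1.645 = 27.00.
Then σ = (x₂ − x₁)/(z₂ − z₁) = (27 − 12)/1.645 = 9.12.

μ = 27.00, σ = 9.12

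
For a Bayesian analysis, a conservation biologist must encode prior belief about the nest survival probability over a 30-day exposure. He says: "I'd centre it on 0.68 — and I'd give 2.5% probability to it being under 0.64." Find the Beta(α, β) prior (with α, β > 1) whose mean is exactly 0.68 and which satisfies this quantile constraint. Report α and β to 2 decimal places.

α ≈ 365.75, β ≈ 172.12

With mean 0.68 fixed, write α = 0.68s, β = 0.32s where s = α+β.
Need P(θ < 0.64) = 0.025 under Beta(0.68s, 0.32s). Normal approximation: (q−m)/√(m(1−m)/s) ≈ z_{0.025} = -1.96, so s ≈ 0.68·0.32·(-1.96)²/(0.64−0.68)² = 522.4.
At s = 522.4: P(θ<0.64) ≈ 0.027. Adjusting to match 0.025 gives s ≈ 537.87.
So α = 0.68·537.87 ≈ 365.75, β = 0.32·537.87 ≈ 172.12.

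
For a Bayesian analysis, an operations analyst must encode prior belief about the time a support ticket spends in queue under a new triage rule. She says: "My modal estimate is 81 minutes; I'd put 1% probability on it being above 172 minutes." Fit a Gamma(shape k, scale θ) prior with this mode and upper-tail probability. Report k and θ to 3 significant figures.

Gamma(k,θ) with k>1 has mode (k−1)θ, so θ = 81/(k−1).
Need P(X < 172) = 0.99 with θ tied to k this way. Start at k = 2, θ = 81: P(X<172) ≈ 0.626.
Too low — raise k to concentrate. Iterating converges to k ≈ 9.56.
Then θ = 81/(9.56−1) ≈ 9.46.

k ≈ 9.56, θ ≈ 9.46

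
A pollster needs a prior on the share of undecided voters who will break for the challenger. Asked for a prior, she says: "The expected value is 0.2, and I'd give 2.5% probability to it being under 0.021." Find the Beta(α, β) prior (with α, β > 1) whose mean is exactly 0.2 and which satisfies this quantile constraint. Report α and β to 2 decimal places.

α ≈ 1.67, β ≈ 6.69

With mean 0.2 fixed, write α = 0.2s, β = 0.8s where s = α+β.
Need P(θ < 0.021) = 0.025 under Beta(0.2s, 0.8s). Normal approximation: (q−m)/√(m(1−m)/s) ≈ z_{0.025} = -1.96, so s ≈ 0.2·0.8·(-1.96)²/(0.021−0.2)² = 19.2.
At s = 19.2: P(θ<0.021) ≈ 0.001. Adjusting to match 0.025 gives s ≈ 8.36.
So α = 0.2·8.36 ≈ 1.67, β = 0.8·8.36 ≈ 6.69.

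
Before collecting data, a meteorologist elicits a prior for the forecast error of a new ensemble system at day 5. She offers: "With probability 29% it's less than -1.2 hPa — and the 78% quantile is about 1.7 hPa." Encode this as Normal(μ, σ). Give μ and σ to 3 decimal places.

For Normal(μ,σ), the p-quantile is μ + z_p·σ. Here z_{0.29} = -0.5534, z_{0.78} = 0.7722.
So -1.2 = μ − 0.5534σ and 1.7 = μ + 0.7722σ.
Subtracting: σ = (1.7 − -1.2)/(0.7722 − (-0.5534)) = 2.188.
Then μ = -1.2 − (-0.5534)·2.188 = 0.011.

μ = 0.011, σ = 2.188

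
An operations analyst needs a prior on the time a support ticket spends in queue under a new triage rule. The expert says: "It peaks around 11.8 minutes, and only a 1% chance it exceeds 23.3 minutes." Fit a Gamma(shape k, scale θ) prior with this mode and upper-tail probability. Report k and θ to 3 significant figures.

k ≈ 11.6, θ ≈ 1.11

Gamma(k,θ) with k>1 has mode (k−1)θ, so θ = 11.8/(k−1).
Need P(X < 23.3) = 0.99 with θ tied to k this way. Start at k = 2, θ = 11.8: P(X<23.3) ≈ 0.587.
Too low — raise k to concentrate. Iterating converges to k ≈ 11.6.
Then θ = 11.8/(11.6−1) ≈ 1.11.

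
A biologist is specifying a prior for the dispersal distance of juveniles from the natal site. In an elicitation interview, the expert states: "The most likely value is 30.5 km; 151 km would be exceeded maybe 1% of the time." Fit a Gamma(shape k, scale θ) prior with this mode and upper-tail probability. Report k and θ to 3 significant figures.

Gamma(k,θ) with k>1 has mode (k−1)θ, so θ = 30.5/(k−1).
Need P(X < 151) = 0.99 with θ tied to k this way. Start at k = 2, θ = 30.5: P(X<151) ≈ 0.958.
Too low — raise k to concentrate. Iterating converges to k ≈ 2.54.
Then θ = 30.5/(2.54−1) ≈ 19.8.

k ≈ 2.54, θ ≈ 19.8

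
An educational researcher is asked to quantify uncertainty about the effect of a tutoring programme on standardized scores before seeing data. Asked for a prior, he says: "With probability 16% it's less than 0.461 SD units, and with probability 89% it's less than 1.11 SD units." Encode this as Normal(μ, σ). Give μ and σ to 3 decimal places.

μ = 0.752, σ = 0.292

For Normal(μ,σ), the p-quantile is μ + z_p·σ. Here z_{0.16} = -0.9945, z_{0.89} = 1.227.
So 0.461 = μ − 0.9945σ and 1.11 = μ + 1.227σ.
Subtracting: σ = (1.11 − 0.461)/(1.227 − (-0.9945)) = 0.292.
Then μ = 0.461 − (-0.9945)·0.292 = 0.752.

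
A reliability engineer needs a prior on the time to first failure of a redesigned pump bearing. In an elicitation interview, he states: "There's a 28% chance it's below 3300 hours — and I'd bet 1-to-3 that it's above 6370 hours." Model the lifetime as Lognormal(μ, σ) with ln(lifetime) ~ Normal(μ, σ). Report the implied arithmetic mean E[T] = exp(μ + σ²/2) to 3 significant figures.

If T ~ Lognormal(μ,σ) then ln T ~ Normal(μ,σ), so the p-quantile of ln T is μ + z_p·σ.
ln(3300) = 8.102 and ln(6370) = 8.759; z_{0.28} = -0.5828, z_{0.75} = 0.6745.
σ = (8.759 − 8.102)/(0.6745 − (-0.5828)) = 0.523.
μ = 8.102 − (-0.5828)·0.523 = 8.407.
E[T] = exp(μ + σ²/2) = exp(8.407 + 0.1368) = 5130 hours.

E[T] ≈ 5130 hours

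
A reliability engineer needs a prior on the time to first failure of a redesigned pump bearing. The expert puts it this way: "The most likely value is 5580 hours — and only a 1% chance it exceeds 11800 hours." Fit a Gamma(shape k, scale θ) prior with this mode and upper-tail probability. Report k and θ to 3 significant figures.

Gamma(k,θ) with k>1 has mode (k−1)θ, so θ = 5580/(k−1).
Need P(X < 11800) = 0.99 with θ tied to k this way. Start at k = 2, θ = 5580: P(X<11800) ≈ 0.624.
Too low — raise k to concentrate. Iterating converges to k ≈ 9.66.
Then θ = 5580/(9.66−1) ≈ 644.

k ≈ 9.66, θ ≈ 644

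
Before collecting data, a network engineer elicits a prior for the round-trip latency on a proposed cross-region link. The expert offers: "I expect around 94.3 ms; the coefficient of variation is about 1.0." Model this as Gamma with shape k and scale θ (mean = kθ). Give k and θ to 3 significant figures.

k ≈ 1, θ ≈ 94.3

For Gamma(k, scale θ): mean = kθ, variance = kθ², so CV = 1/√k.
CV = 1.0, hence k = 1/CV² = 1.
Then θ = mean/k = 94.3/1 = 94.3.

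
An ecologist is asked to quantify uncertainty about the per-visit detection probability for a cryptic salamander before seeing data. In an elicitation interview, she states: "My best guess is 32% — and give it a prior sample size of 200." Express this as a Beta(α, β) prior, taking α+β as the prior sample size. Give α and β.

Under the effective-sample-size interpretation, Beta(α, β) has prior mean α/(α+β) and prior sample size α+β.
So α+β = 200 and α/(α+β) = 0.32, giving α = 0.32·200 = 64 and β = 200 − 64 = 136.

α = 64, β = 136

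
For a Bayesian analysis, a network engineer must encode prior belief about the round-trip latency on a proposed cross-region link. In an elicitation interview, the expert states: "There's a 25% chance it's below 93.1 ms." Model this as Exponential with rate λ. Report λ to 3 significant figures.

P(T < 93.1) = 1 − e^(−λ·93.1) = 0.25, so λ = −ln(1−0.25)/93.1 = −ln(0.75)/93.1 = 0.00309.

λ ≈ 0.00309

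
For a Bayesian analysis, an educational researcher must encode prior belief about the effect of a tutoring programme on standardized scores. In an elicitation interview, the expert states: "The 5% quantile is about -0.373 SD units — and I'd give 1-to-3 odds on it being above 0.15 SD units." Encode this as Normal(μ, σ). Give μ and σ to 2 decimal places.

For Normal(μ,σ), the p-quantile is μ + z_p·σ. Here z_{0.05} = -1.645, z_{0.75} = 0.6745.
So -0.373 = μ − 1.645σ and 0.15 = μ + 0.6745σ.
Subtracting: σ = (0.15 − -0.373)/(0.6745 − (-1.645)) = 0.23.
Then μ = -0.373 − (-1.645)·0.23 = -0.00.

μ = -0.00, σ = 0.23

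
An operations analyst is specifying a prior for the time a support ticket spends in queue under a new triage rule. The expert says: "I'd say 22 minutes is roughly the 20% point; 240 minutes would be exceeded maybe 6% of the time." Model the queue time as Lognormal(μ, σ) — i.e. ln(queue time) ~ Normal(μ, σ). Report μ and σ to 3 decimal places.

μ ≈ 3.930, σ ≈ 0.997

If T ~ Lognormal(μ,σ) then ln T ~ Normal(μ,σ), so the p-quantile of ln T is μ + z_p·σ.
ln(22) = 3.091 and ln(240) = 5.481; z_{0.2} = -0.8416, z_{0.94} = 1.555.
σ = (5.481 − 3.091)/(1.555 − (-0.8416)) = 0.997.
μ = 3.091 − (-0.8416)·0.997 = 3.930.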